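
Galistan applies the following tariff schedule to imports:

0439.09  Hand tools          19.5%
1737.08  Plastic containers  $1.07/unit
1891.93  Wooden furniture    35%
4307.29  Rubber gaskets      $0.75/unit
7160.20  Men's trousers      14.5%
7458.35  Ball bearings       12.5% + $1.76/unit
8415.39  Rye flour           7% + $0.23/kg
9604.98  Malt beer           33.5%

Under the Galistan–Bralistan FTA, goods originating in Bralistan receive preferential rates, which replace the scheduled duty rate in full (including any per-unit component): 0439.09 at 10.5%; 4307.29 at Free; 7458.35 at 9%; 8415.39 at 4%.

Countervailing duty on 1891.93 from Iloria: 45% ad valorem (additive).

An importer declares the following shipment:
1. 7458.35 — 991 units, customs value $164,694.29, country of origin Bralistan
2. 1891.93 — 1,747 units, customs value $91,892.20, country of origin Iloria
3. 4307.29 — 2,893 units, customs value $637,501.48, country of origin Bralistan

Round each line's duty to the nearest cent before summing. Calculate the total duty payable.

Line 1 (7458.35, Bralistan, 991 units, $164,694.29):
Base rate for 7458.35 is 12.5% + $1.76/unit.
Origin Bralistan qualifies under the Galistan–Bralistan agreement and 7458.35 is covered: preferential rate 9% applies instead.
Duty = $164,694.29 × 9% = $14,822.49.
Line 2 (1891.93, Iloria, 1,747 units, $91,892.20):
Base rate for 1891.93 is 35%.
Additional duty on 1891.93 from Iloria: +45%. Applied ad valorem rate: 35% + 45% = 80%.
Duty = $91,892.20 × 80% = $73,513.76.
Line 3 (4307.29, Bralistan, 2,893 units, $637,501.48):
Base rate for 4307.29 is $0.75/unit.
Origin Bralistan qualifies under the Galistan–Bralistan agreement and 4307.29 is covered: preferential rate Free applies instead.
Duty = $637,501.48 × 0% = $0.00.
Total = $14,822.49 + $73,513.76 + $0.00 = $88,336.25.

$88,336.25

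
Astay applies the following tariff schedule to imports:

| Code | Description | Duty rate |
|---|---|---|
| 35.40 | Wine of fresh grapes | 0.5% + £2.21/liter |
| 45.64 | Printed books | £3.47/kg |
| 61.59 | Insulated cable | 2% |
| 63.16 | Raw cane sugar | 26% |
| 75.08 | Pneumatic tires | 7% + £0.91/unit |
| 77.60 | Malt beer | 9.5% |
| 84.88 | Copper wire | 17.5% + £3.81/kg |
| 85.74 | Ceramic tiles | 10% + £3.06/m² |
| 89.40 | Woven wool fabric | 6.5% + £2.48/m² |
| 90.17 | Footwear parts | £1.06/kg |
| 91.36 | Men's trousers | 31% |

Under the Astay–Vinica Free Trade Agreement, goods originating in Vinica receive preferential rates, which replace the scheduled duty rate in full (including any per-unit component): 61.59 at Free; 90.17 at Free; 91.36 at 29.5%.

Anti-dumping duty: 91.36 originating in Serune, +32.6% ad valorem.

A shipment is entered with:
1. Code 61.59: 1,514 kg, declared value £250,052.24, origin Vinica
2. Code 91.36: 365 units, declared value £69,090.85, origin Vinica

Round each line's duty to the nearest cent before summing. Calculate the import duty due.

Line 1 (61.59, Vinica, 1,514 kg, £250,052.24):
Base rate for 61.59 is 2%.
Origin Vinica qualifies under the Astay–Vinica agreement and 61.59 is covered: preferential rate Free applies instead.
Duty = £250,052.24 × 0% = £0.00.
Line 2 (91.36, Vinica, 365 units, £69,090.85):
Base rate for 91.36 is 31%.
Origin Vinica qualifies under the Astay–Vinica agreement and 91.36 is covered: preferential rate 29.5% applies instead.
The additional-duty order on 91.36 targets Serune, not Vinica; it does not apply.
Duty = £69,090.85 × 29.5% = £20,381.80.
Total = £0.00 + £20,381.80 = £20,381.80.

£20,381.80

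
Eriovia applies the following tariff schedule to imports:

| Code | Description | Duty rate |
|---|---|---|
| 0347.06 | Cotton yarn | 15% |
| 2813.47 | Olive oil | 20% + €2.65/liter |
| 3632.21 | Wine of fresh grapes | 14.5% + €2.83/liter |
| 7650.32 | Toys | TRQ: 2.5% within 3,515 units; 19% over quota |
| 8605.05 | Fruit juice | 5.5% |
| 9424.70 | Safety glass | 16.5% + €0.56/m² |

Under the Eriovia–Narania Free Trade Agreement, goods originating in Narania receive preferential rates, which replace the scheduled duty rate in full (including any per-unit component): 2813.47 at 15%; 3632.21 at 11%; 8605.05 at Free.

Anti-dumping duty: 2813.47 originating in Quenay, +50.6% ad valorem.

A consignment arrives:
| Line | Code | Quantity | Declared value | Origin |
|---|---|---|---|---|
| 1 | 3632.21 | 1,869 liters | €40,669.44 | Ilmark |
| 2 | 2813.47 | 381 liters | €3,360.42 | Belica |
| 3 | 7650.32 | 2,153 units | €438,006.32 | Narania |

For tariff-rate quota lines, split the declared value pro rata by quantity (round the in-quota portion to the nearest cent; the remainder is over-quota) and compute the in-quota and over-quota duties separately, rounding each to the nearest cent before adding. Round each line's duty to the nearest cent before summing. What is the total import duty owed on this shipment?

Line 1 (3632.21, Ilmark, 1,869 liters, €40,669.44):
Base rate for 3632.21 is 14.5% + €2.83/liter.
3632.21 has an FTA preferential rate, but origin Ilmark is not Narania; base rate stands.
Duty = €40,669.44 × 14.5% + 1,869 × €2.83 = €11,186.34.
Line 2 (2813.47, Belica, 381 liters, €3,360.42):
Base rate for 2813.47 is 20% + €2.65/liter.
2813.47 has an FTA preferential rate, but origin Belica is not Narania; base rate stands.
The additional-duty order on 2813.47 targets Quenay, not Belica; it does not apply.
Duty = €3,360.42 × 20% + 381 × €2.65 = €1,681.73.
Line 3 (7650.32, Narania, 2,153 units, €438,006.32):
Code 7650.32 is under a tariff-rate quota (threshold 3,515 units). Quantity 2,153 units is within the quota, so the in-quota rate 2.5% applies to the full value.
Duty = €438,006.32 × 2.5% = €10,950.16.
Total = €11,186.34 + €1,681.73 + €10,950.16 = €23,818.23.

€23,818.23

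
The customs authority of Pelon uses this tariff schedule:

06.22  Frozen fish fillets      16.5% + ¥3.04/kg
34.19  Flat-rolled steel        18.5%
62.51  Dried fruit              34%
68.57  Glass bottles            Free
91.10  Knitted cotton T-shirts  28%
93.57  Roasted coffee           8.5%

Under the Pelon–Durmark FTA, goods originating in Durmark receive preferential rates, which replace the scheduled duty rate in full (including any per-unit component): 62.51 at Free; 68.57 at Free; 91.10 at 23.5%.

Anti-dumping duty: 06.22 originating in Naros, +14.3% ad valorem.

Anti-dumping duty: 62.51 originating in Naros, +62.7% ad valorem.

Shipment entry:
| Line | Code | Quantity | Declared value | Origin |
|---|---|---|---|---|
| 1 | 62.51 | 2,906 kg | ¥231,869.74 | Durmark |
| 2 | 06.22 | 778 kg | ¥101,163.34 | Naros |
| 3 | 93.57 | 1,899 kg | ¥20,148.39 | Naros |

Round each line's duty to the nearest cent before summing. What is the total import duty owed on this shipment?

¥35,236.04

Line 1 (62.51, Durmark, 2,906 kg, ¥231,869.74):
Base rate for 62.51 is 34%.
Origin Durmark qualifies under the Pelon–Durmark agreement and 62.51 is covered: preferential rate Free applies instead.
The additional-duty order on 62.51 targets Naros, not Durmark; it does not apply.
Duty = ¥231,869.74 × 0% = ¥0.00.
Line 2 (06.22, Naros, 778 kg, ¥101,163.34):
Base rate for 06.22 is 16.5% + ¥3.04/kg.
Additional duty on 06.22 from Naros: +14.3%. Applied ad valorem rate: 16.5% + 14.3% = 30.8%.
Duty = ¥101,163.34 × 30.8% + 778 × ¥3.04 = ¥33,523.43.
Line 3 (93.57, Naros, 1,899 kg, ¥20,148.39):
Base rate for 93.57 is 8.5%.
Duty = ¥20,148.39 × 8.5% = ¥1,712.61.
Total = ¥0.00 + ¥33,523.43 + ¥1,712.61 = ¥35,236.04.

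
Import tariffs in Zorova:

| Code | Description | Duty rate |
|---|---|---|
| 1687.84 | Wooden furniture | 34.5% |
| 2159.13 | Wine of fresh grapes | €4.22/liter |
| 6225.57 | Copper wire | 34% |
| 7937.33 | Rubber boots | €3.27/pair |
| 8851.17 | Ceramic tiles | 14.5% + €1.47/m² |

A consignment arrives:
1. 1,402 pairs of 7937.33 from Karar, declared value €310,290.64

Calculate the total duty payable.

€4,584.54

Line 1 (7937.33, Karar, 1,402 pairs, €310,290.64):
Base rate for 7937.33 is €3.27/pair.
Duty = 1,402 × €3.27 = €4,584.54.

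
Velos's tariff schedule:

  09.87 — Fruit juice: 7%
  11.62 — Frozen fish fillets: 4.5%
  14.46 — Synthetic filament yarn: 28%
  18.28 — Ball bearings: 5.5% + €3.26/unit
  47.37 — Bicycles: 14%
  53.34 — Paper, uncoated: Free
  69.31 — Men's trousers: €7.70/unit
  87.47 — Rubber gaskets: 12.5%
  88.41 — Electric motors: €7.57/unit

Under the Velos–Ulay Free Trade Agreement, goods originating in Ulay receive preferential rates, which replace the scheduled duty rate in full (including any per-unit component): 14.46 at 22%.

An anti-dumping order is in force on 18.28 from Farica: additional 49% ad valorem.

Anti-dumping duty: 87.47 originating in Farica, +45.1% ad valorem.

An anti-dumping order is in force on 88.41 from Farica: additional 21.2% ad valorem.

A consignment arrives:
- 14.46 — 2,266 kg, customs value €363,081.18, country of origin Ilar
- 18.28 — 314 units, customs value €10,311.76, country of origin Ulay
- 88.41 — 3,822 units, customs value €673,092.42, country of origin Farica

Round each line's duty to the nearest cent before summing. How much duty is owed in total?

€274,881.65

Line 1 (14.46, Ilar, 2,266 kg, €363,081.18):
Base rate for 14.46 is 28%.
14.46 has an FTA preferential rate, but origin Ilar is not Ulay; base rate stands.
Duty = €363,081.18 × 28% = €101,662.73.
Line 2 (18.28, Ulay, 314 units, €10,311.76):
Base rate for 18.28 is 5.5% + €3.26/unit.
Origin Ulay is the FTA partner but 18.28 is not on the preference list; base rate stands.
The additional-duty order on 18.28 targets Farica, not Ulay; it does not apply.
Duty = €10,311.76 × 5.5% + 314 × €3.26 = €1,590.79.
Line 3 (88.41, Farica, 3,822 units, €673,092.42):
Base rate for 88.41 is €7.57/unit.
Additional duty on 88.41 from Farica: +21.2% ad valorem. Applied ad valorem rate = 21.2%.
Duty = €673,092.42 × 21.2% + 3,822 × €7.57 = €171,628.13.
Total = €101,662.73 + €1,590.79 + €171,628.13 = €274,881.65.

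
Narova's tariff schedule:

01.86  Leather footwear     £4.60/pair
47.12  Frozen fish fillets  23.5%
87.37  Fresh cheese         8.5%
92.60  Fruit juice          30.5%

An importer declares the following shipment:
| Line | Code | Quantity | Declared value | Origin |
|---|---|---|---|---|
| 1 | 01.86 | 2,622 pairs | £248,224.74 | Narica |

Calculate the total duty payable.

£12,061.20

Line 1 (01.86, Narica, 2,622 pairs, £248,224.74):
Base rate for 01.86 is £4.60/pair.
Duty = 2,622 × £4.60 = £12,061.20.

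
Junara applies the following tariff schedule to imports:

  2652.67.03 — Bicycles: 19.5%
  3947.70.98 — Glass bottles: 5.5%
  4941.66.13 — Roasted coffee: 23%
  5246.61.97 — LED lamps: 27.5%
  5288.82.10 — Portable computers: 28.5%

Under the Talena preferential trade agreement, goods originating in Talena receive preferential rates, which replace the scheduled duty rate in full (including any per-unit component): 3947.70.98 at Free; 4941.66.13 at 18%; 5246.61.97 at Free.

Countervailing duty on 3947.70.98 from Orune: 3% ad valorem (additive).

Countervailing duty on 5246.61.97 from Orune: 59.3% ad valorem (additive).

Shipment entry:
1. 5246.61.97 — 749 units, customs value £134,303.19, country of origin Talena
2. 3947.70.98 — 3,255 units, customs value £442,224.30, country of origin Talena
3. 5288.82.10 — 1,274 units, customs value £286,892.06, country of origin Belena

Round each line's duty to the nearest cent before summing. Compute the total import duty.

£81,764.24

Line 1 (5246.61.97, Talena, 749 units, £134,303.19):
Base rate for 5246.61.97 is 27.5%.
Origin Talena qualifies under the Junara–Talena agreement and 5246.61.97 is covered: preferential rate Free applies instead.
The additional-duty order on 5246.61.97 targets Orune, not Talena; it does not apply.
Duty = £134,303.19 × 0% = £0.00.
Line 2 (3947.70.98, Talena, 3,255 units, £442,224.30):
Base rate for 3947.70.98 is 5.5%.
Origin Talena qualifies under the Junara–Talena agreement and 3947.70.98 is covered: preferential rate Free applies instead.
The additional-duty order on 3947.70.98 targets Orune, not Talena; it does not apply.
Duty = £442,224.30 × 0% = £0.00.
Line 3 (5288.82.10, Belena, 1,274 units, £286,892.06):
Base rate for 5288.82.10 is 28.5%.
Duty = £286,892.06 × 28.5% = £81,764.24.
Total = £0.00 + £0.00 + £81,764.24 = £81,764.24.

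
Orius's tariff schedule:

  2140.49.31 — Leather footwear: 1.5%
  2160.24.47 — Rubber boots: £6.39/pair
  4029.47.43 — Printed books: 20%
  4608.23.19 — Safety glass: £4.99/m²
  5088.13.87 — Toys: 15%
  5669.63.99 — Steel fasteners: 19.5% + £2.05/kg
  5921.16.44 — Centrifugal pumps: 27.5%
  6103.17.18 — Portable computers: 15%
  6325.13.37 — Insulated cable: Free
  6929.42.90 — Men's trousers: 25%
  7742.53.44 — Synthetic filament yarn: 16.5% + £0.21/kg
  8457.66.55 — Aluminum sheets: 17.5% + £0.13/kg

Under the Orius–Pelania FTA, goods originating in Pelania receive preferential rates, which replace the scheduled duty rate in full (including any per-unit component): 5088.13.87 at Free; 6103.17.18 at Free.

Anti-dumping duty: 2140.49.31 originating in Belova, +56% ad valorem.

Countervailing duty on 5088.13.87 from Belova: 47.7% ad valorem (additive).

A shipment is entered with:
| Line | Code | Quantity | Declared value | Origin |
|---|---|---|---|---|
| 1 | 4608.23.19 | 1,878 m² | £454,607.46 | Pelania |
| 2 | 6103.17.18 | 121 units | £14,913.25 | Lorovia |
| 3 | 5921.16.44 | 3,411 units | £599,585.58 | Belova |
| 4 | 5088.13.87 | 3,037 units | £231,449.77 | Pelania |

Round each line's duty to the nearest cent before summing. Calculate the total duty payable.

£176,494.24

Line 1 (4608.23.19, Pelania, 1,878 m², £454,607.46):
Base rate for 4608.23.19 is £4.99/m².
Origin Pelania is the FTA partner but 4608.23.19 is not on the preference list; base rate stands.
Duty = 1,878 × £4.99 = £9,371.22.
Line 2 (6103.17.18, Lorovia, 121 units, £14,913.25):
Base rate for 6103.17.18 is 15%.
6103.17.18 has an FTA preferential rate, but origin Lorovia is not Pelania; base rate stands.
Duty = £14,913.25 × 15% = £2,236.99.
Line 3 (5921.16.44, Belova, 3,411 units, £599,585.58):
Base rate for 5921.16.44 is 27.5%.
Duty = £599,585.58 × 27.5% = £164,886.03.
Line 4 (5088.13.87, Pelania, 3,037 units, £231,449.77):
Base rate for 5088.13.87 is 15%.
Origin Pelania qualifies under the Orius–Pelania agreement and 5088.13.87 is covered: preferential rate Free applies instead.
The additional-duty order on 5088.13.87 targets Belova, not Pelania; it does not apply.
Duty = £231,449.77 × 0% = £0.00.
Total = £9,371.22 + £2,236.99 + £164,886.03 + £0.00 = £176,494.24.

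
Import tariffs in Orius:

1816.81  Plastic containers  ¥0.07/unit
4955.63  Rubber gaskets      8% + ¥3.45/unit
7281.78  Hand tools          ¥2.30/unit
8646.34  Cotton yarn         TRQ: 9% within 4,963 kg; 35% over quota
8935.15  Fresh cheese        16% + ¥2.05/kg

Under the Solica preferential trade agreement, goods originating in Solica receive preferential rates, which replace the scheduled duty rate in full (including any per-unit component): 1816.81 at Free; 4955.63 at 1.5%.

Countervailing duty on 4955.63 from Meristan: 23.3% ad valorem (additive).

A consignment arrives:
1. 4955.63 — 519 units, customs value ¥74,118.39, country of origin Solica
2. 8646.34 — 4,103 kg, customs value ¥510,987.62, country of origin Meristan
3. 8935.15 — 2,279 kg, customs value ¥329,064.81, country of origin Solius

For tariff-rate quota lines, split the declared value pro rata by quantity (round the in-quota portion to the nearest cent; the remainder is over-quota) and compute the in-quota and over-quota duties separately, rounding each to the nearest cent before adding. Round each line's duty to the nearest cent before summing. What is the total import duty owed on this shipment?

Line 1 (4955.63, Solica, 519 units, ¥74,118.39):
Base rate for 4955.63 is 8% + ¥3.45/unit.
Origin Solica qualifies under the Orius–Solica agreement and 4955.63 is covered: preferential rate 1.5% applies instead.
The additional-duty order on 4955.63 targets Meristan, not Solica; it does not apply.
Duty = ¥74,118.39 × 1.5% = ¥1,111.78.
Line 2 (8646.34, Meristan, 4,103 kg, ¥510,987.62):
Code 8646.34 is under a tariff-rate quota (threshold 4,963 kg). Quantity 4,103 kg is within the quota, so the in-quota rate 9% applies to the full value.
Duty = ¥510,987.62 × 9% = ¥45,988.89.
Line 3 (8935.15, Solius, 2,279 kg, ¥329,064.81):
Base rate for 8935.15 is 16% + ¥2.05/kg.
Duty = ¥329,064.81 × 16% + 2,279 × ¥2.05 = ¥57,322.32.
Total = ¥1,111.78 + ¥45,988.89 + ¥57,322.32 = ¥104,422.99.

¥104,422.99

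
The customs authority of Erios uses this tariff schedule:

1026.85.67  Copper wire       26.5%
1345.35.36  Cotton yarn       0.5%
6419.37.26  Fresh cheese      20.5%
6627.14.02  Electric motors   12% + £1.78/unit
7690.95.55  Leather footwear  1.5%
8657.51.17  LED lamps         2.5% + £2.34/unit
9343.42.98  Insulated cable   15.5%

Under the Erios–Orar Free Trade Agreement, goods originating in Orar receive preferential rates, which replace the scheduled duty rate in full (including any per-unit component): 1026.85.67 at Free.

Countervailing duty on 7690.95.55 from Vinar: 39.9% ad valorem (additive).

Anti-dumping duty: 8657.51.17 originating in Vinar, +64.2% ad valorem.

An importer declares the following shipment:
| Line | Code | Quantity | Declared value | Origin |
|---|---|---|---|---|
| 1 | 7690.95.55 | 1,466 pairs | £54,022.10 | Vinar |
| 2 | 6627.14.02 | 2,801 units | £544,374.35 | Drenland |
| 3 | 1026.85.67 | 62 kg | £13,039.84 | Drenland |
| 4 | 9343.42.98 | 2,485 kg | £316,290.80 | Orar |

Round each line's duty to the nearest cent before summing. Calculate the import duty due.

£145,156.48

Line 1 (7690.95.55, Vinar, 1,466 pairs, £54,022.10):
Base rate for 7690.95.55 is 1.5%.
Additional duty on 7690.95.55 from Vinar: +39.9%. Applied ad valorem rate: 1.5% + 39.9% = 41.4%.
Duty = £54,022.10 × 41.4% = £22,365.15.
Line 2 (6627.14.02, Drenland, 2,801 units, £544,374.35):
Base rate for 6627.14.02 is 12% + £1.78/unit.
Duty = £544,374.35 × 12% + 2,801 × £1.78 = £70,310.70.
Line 3 (1026.85.67, Drenland, 62 kg, £13,039.84):
Base rate for 1026.85.67 is 26.5%.
1026.85.67 has an FTA preferential rate, but origin Drenland is not Orar; base rate stands.
Duty = £13,039.84 × 26.5% = £3,455.56.
Line 4 (9343.42.98, Orar, 2,485 kg, £316,290.80):
Base rate for 9343.42.98 is 15.5%.
Origin Orar is the FTA partner but 9343.42.98 is not on the preference list; base rate stands.
Duty = £316,290.80 × 15.5% = £49,025.07.
Total = £22,365.15 + £70,310.70 + £3,455.56 + £49,025.07 = £145,156.48.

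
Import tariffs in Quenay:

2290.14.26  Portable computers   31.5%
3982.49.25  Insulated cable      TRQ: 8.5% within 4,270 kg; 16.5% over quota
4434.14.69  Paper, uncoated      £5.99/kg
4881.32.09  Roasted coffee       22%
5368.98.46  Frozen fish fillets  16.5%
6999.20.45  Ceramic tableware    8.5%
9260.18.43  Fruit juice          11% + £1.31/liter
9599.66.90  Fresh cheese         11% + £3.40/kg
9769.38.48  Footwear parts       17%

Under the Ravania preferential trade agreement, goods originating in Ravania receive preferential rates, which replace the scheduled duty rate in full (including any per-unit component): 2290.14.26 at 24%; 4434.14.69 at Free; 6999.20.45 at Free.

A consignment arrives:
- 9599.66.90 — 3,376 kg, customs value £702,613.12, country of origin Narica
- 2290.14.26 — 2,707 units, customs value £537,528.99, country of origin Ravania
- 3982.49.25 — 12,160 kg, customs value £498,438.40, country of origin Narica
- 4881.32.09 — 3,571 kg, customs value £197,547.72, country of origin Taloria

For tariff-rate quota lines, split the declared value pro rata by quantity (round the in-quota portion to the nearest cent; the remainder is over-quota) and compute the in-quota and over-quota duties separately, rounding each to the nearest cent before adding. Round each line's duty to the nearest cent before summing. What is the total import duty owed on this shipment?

£329,473.45

Line 1 (9599.66.90, Narica, 3,376 kg, £702,613.12):
Base rate for 9599.66.90 is 11% + £3.40/kg.
Duty = £702,613.12 × 11% + 3,376 × £3.40 = £88,765.84.
Line 2 (2290.14.26, Ravania, 2,707 units, £537,528.99):
Base rate for 2290.14.26 is 31.5%.
Origin Ravania qualifies under the Quenay–Ravania agreement and 2290.14.26 is covered: preferential rate 24% applies instead.
Duty = £537,528.99 × 24% = £129,006.96.
Line 3 (3982.49.25, Narica, 12,160 kg, £498,438.40):
Code 3982.49.25 is under a tariff-rate quota (threshold 4,270 kg). In-quota: 4,270 kg at 8.5%; over-quota: 7,890 kg at 16.5%.
Pro-rata value split: in-quota = £498,438.40 × 4,270/12,160 = £175,027.30; over-quota = £498,438.40 − £175,027.30 = £323,411.10.
In-quota duty = £175,027.30 × 8.5% = £14,877.32. Over-quota duty = £323,411.10 × 16.5% = £53,362.83.
Line duty = £14,877.32 + £53,362.83 = £68,240.15.
Line 4 (4881.32.09, Taloria, 3,571 kg, £197,547.72):
Base rate for 4881.32.09 is 22%.
Duty = £197,547.72 × 22% = £43,460.50.
Total = £88,765.84 + £129,006.96 + £68,240.15 + £43,460.50 = £329,473.45.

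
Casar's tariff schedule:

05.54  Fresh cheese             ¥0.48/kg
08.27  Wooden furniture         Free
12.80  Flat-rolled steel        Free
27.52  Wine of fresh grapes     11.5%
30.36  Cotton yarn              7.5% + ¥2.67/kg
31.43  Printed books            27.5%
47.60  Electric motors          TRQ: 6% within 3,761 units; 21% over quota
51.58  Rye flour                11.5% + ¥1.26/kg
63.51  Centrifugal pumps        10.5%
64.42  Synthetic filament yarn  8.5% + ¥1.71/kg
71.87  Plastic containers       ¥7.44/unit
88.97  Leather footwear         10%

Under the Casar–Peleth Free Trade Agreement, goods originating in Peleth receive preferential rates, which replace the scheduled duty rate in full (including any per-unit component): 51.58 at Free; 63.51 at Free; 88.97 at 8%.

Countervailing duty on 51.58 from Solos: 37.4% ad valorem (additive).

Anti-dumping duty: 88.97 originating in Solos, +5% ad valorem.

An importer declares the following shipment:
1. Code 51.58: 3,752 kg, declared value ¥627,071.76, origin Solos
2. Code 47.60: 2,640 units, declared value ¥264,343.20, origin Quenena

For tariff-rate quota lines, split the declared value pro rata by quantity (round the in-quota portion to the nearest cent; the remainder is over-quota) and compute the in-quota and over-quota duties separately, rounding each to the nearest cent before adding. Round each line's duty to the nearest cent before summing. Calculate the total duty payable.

¥327,226.20

Line 1 (51.58, Solos, 3,752 kg, ¥627,071.76):
Base rate for 51.58 is 11.5% + ¥1.26/kg.
51.58 has an FTA preferential rate, but origin Solos is not Peleth; base rate stands.
Additional duty on 51.58 from Solos: +37.4%. Applied ad valorem rate: 11.5% + 37.4% = 48.9%.
Duty = ¥627,071.76 × 48.9% + 3,752 × ¥1.26 = ¥311,365.61.
Line 2 (47.60, Quenena, 2,640 units, ¥264,343.20):
Code 47.60 is under a tariff-rate quota (threshold 3,761 units). Quantity 2,640 units is within the quota, so the in-quota rate 6% applies to the full value.
Duty = ¥264,343.20 × 6% = ¥15,860.59.
Total = ¥311,365.61 + ¥15,860.59 = ¥327,226.20.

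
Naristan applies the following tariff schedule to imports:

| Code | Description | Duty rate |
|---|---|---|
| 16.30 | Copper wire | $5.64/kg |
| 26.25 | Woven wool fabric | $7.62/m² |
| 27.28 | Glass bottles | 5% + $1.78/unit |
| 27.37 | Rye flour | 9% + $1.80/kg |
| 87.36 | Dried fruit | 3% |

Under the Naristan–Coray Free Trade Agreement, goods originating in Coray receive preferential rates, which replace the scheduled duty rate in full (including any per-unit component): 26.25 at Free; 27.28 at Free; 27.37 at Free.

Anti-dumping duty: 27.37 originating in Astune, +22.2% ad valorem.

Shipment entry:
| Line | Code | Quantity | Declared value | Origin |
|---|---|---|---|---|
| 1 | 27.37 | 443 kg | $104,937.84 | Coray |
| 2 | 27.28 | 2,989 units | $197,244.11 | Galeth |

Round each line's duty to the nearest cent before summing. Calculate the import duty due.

Line 1 (27.37, Coray, 443 kg, $104,937.84):
Base rate for 27.37 is 9% + $1.80/kg.
Origin Coray qualifies under the Naristan–Coray agreement and 27.37 is covered: preferential rate Free applies instead.
The additional-duty order on 27.37 targets Astune, not Coray; it does not apply.
Duty = $104,937.84 × 0% = $0.00.
Line 2 (27.28, Galeth, 2,989 units, $197,244.11):
Base rate for 27.28 is 5% + $1.78/unit.
27.28 has an FTA preferential rate, but origin Galeth is not Coray; base rate stands.
Duty = $197,244.11 × 5% + 2,989 × $1.78 = $15,182.63.
Total = $0.00 + $15,182.63 = $15,182.63.

$15,182.63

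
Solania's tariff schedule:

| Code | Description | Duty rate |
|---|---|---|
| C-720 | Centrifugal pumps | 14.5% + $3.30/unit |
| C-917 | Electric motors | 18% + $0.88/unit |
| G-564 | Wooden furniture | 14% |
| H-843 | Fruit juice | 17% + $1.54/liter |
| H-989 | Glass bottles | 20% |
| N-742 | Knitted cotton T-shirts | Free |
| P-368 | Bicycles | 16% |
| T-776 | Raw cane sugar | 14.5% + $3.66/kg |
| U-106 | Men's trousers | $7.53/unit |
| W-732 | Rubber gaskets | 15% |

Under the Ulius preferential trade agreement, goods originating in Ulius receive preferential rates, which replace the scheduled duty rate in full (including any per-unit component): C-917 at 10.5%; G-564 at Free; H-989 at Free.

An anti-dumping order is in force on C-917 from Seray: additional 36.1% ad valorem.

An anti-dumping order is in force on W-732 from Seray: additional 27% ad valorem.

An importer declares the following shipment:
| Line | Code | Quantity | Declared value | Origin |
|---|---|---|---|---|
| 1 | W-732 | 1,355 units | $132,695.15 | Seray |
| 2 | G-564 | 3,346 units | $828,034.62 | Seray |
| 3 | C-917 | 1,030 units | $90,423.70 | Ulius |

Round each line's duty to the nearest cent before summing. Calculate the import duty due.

$181,151.30

Line 1 (W-732, Seray, 1,355 units, $132,695.15):
Base rate for W-732 is 15%.
Additional duty on W-732 from Seray: +27%. Applied ad valorem rate: 15% + 27% = 42%.
Duty = $132,695.15 × 42% = $55,731.96.
Line 2 (G-564, Seray, 3,346 units, $828,034.62):
Base rate for G-564 is 14%.
G-564 has an FTA preferential rate, but origin Seray is not Ulius; base rate stands.
Duty = $828,034.62 × 14% = $115,924.85.
Line 3 (C-917, Ulius, 1,030 units, $90,423.70):
Base rate for C-917 is 18% + $0.88/unit.
Origin Ulius qualifies under the Solania–Ulius agreement and C-917 is covered: preferential rate 10.5% applies instead.
The additional-duty order on C-917 targets Seray, not Ulius; it does not apply.
Duty = $90,423.70 × 10.5% = $9,494.49.
Total = $55,731.96 + $115,924.85 + $9,494.49 = $181,151.30.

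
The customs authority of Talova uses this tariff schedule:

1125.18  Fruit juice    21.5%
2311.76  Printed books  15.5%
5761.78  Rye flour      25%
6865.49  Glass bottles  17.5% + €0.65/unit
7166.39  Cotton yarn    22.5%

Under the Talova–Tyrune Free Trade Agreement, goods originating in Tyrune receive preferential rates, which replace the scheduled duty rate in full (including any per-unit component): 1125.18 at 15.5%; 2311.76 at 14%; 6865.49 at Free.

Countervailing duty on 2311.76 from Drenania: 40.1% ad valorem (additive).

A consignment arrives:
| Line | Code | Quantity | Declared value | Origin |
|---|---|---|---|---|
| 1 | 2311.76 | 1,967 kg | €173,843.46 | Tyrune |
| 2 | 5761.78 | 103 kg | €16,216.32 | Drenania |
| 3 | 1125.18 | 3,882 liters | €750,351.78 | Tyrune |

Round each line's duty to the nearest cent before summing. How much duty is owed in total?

Line 1 (2311.76, Tyrune, 1,967 kg, €173,843.46):
Base rate for 2311.76 is 15.5%.
Origin Tyrune qualifies under the Talova–Tyrune agreement and 2311.76 is covered: preferential rate 14% applies instead.
The additional-duty order on 2311.76 targets Drenania, not Tyrune; it does not apply.
Duty = €173,843.46 × 14% = €24,338.08.
Line 2 (5761.78, Drenania, 103 kg, €16,216.32):
Base rate for 5761.78 is 25%.
Duty = €16,216.32 × 25% = €4,054.08.
Line 3 (1125.18, Tyrune, 3,882 liters, €750,351.78):
Base rate for 1125.18 is 21.5%.
Origin Tyrune qualifies under the Talova–Tyrune agreement and 1125.18 is covered: preferential rate 15.5% applies instead.
Duty = €750,351.78 × 15.5% = €116,304.53.
Total = €24,338.08 + €4,054.08 + €116,304.53 = €144,696.69.

€144,696.69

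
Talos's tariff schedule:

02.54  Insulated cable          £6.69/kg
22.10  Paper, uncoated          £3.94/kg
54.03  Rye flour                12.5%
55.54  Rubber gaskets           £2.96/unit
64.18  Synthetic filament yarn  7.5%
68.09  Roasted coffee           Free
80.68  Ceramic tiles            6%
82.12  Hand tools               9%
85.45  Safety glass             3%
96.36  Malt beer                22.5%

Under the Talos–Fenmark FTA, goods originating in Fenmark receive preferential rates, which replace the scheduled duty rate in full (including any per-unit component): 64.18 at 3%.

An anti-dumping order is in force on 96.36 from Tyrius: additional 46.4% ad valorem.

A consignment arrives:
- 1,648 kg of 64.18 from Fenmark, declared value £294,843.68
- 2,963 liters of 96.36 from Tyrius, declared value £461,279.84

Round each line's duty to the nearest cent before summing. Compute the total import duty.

Line 1 (64.18, Fenmark, 1,648 kg, £294,843.68):
Base rate for 64.18 is 7.5%.
Origin Fenmark qualifies under the Talos–Fenmark agreement and 64.18 is covered: preferential rate 3% applies instead.
Duty = £294,843.68 × 3% = £8,845.31.
Line 2 (96.36, Tyrius, 2,963 liters, £461,279.84):
Base rate for 96.36 is 22.5%.
Additional duty on 96.36 from Tyrius: +46.4%. Applied ad valorem rate: 22.5% + 46.4% = 68.9%.
Duty = £461,279.84 × 68.9% = £317,821.81.
Total = £8,845.31 + £317,821.81 = £326,667.12.

£326,667.12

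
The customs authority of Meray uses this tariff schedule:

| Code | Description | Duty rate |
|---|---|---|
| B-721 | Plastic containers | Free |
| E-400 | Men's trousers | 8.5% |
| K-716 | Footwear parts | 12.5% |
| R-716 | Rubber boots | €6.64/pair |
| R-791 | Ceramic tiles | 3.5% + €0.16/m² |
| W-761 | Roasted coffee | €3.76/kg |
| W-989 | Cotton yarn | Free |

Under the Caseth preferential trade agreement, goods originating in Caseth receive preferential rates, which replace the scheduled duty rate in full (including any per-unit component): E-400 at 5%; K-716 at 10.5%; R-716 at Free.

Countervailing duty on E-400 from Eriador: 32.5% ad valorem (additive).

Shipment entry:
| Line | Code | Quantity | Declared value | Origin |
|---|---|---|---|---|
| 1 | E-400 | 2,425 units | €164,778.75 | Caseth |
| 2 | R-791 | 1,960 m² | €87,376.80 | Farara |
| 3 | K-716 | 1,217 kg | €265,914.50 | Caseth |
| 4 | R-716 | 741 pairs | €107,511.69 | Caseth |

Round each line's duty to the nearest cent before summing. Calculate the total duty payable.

€39,531.75

Line 1 (E-400, Caseth, 2,425 units, €164,778.75):
Base rate for E-400 is 8.5%.
Origin Caseth qualifies under the Meray–Caseth agreement and E-400 is covered: preferential rate 5% applies instead.
The additional-duty order on E-400 targets Eriador, not Caseth; it does not apply.
Duty = €164,778.75 × 5% = €8,238.94.
Line 2 (R-791, Farara, 1,960 m², €87,376.80):
Base rate for R-791 is 3.5% + €0.16/m².
Duty = €87,376.80 × 3.5% + 1,960 × €0.16 = €3,371.79.
Line 3 (K-716, Caseth, 1,217 kg, €265,914.50):
Base rate for K-716 is 12.5%.
Origin Caseth qualifies under the Meray–Caseth agreement and K-716 is covered: preferential rate 10.5% applies instead.
Duty = €265,914.50 × 10.5% = €27,921.02.
Line 4 (R-716, Caseth, 741 pairs, €107,511.69):
Base rate for R-716 is €6.64/pair.
Origin Caseth qualifies under the Meray–Caseth agreement and R-716 is covered: preferential rate Free applies instead.
Duty = €107,511.69 × 0% = €0.00.
Total = €8,238.94 + €3,371.79 + €27,921.02 + €0.00 = €39,531.75.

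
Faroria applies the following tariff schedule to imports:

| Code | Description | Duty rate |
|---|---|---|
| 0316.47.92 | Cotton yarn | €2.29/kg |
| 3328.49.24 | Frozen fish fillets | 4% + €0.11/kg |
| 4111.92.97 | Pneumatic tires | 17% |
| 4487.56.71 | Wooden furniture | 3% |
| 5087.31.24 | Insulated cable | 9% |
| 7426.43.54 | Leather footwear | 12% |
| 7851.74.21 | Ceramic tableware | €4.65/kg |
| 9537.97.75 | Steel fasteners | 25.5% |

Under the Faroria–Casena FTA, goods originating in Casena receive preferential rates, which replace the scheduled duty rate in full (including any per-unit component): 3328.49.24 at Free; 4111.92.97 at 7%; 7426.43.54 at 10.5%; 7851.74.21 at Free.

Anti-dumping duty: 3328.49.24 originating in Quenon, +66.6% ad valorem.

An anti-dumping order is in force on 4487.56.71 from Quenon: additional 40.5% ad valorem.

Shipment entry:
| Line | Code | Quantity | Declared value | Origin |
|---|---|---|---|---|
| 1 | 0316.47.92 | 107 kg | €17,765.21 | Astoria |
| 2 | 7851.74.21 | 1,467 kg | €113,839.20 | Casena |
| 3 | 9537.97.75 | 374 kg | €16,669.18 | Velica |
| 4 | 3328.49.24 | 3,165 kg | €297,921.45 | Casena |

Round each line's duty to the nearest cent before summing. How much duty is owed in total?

€4,495.67

Line 1 (0316.47.92, Astoria, 107 kg, €17,765.21):
Base rate for 0316.47.92 is €2.29/kg.
Duty = 107 × €2.29 = €245.03.
Line 2 (7851.74.21, Casena, 1,467 kg, €113,839.20):
Base rate for 7851.74.21 is €4.65/kg.
Origin Casena qualifies under the Faroria–Casena agreement and 7851.74.21 is covered: preferential rate Free applies instead.
Duty = €113,839.20 × 0% = €0.00.
Line 3 (9537.97.75, Velica, 374 kg, €16,669.18):
Base rate for 9537.97.75 is 25.5%.
Duty = €16,669.18 × 25.5% = €4,250.64.
Line 4 (3328.49.24, Casena, 3,165 kg, €297,921.45):
Base rate for 3328.49.24 is 4% + €0.11/kg.
Origin Casena qualifies under the Faroria–Casena agreement and 3328.49.24 is covered: preferential rate Free applies instead.
The additional-duty order on 3328.49.24 targets Quenon, not Casena; it does not apply.
Duty = €297,921.45 × 0% = €0.00.
Total = €245.03 + €0.00 + €4,250.64 + €0.00 = €4,495.67.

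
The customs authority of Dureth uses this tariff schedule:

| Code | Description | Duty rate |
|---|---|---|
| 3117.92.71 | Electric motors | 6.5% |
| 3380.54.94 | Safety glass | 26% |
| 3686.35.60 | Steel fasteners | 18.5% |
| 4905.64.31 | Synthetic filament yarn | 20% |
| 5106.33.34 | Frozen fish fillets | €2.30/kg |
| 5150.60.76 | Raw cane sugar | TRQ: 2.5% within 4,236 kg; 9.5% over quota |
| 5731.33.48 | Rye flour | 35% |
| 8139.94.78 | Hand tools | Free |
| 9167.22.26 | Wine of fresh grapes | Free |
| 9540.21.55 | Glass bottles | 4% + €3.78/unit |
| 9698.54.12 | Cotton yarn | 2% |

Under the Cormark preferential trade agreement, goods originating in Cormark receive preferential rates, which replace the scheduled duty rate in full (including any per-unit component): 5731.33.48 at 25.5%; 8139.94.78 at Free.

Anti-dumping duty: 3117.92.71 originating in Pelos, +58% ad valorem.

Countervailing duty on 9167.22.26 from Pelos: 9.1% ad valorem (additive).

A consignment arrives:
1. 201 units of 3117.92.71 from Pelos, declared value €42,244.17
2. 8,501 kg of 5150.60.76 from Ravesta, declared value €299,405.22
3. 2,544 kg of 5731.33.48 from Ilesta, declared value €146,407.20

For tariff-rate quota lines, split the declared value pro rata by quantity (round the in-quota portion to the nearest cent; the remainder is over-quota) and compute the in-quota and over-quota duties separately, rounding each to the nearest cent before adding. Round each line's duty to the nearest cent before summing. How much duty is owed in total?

€96,490.07

Line 1 (3117.92.71, Pelos, 201 units, €42,244.17):
Base rate for 3117.92.71 is 6.5%.
Additional duty on 3117.92.71 from Pelos: +58%. Applied ad valorem rate: 6.5% + 58% = 64.5%.
Duty = €42,244.17 × 64.5% = €27,247.49.
Line 2 (5150.60.76, Ravesta, 8,501 kg, €299,405.22):
Code 5150.60.76 is under a tariff-rate quota (threshold 4,236 kg). In-quota: 4,236 kg at 2.5%; over-quota: 4,265 kg at 9.5%.
Pro-rata value split: in-quota = €299,405.22 × 4,236/8,501 = €149,191.92; over-quota = €299,405.22 − €149,191.92 = €150,213.30.
In-quota duty = €149,191.92 × 2.5% = €3,729.80. Over-quota duty = €150,213.30 × 9.5% = €14,270.26.
Line duty = €3,729.80 + €14,270.26 = €18,000.06.
Line 3 (5731.33.48, Ilesta, 2,544 kg, €146,407.20):
Base rate for 5731.33.48 is 35%.
5731.33.48 has an FTA preferential rate, but origin Ilesta is not Cormark; base rate stands.
Duty = €146,407.20 × 35% = €51,242.52.
Total = €27,247.49 + €18,000.06 + €51,242.52 = €96,490.07.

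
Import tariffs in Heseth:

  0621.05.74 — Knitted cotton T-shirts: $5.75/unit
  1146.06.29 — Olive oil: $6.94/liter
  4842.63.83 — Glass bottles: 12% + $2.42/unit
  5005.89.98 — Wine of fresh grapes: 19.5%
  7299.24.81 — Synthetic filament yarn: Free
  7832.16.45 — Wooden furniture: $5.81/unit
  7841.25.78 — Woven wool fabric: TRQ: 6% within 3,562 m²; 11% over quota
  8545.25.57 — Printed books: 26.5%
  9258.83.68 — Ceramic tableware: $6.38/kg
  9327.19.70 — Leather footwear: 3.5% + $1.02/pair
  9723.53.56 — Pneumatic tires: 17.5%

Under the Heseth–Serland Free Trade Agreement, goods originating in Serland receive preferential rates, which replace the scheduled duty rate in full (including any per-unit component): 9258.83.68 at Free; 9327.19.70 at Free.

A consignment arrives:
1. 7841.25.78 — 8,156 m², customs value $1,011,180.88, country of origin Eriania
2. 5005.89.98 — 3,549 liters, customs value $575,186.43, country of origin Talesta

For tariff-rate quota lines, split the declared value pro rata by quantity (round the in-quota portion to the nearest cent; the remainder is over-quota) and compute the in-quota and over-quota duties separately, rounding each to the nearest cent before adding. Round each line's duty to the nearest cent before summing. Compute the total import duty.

Line 1 (7841.25.78, Eriania, 8,156 m², $1,011,180.88):
Code 7841.25.78 is under a tariff-rate quota (threshold 3,562 m²). In-quota: 3,562 m² at 6%; over-quota: 4,594 m² at 11%.
Pro-rata value split: in-quota = $1,011,180.88 × 3,562/8,156 = $441,616.76; over-quota = $1,011,180.88 − $441,616.76 = $569,564.12.
In-quota duty = $441,616.76 × 6% = $26,497.01. Over-quota duty = $569,564.12 × 11% = $62,652.05.
Line duty = $26,497.01 + $62,652.05 = $89,149.06.
Line 2 (5005.89.98, Talesta, 3,549 liters, $575,186.43):
Base rate for 5005.89.98 is 19.5%.
Duty = $575,186.43 × 19.5% = $112,161.35.
Total = $89,149.06 + $112,161.35 = $201,310.41.

$201,310.41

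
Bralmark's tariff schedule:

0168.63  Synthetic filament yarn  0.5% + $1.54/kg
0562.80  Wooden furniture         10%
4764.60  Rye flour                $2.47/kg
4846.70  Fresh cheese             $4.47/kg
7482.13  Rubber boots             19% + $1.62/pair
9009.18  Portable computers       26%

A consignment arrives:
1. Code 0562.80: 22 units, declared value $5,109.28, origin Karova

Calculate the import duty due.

$510.93

Line 1 (0562.80, Karova, 22 units, $5,109.28):
Base rate for 0562.80 is 10%.
Duty = $5,109.28 × 10% = $510.93.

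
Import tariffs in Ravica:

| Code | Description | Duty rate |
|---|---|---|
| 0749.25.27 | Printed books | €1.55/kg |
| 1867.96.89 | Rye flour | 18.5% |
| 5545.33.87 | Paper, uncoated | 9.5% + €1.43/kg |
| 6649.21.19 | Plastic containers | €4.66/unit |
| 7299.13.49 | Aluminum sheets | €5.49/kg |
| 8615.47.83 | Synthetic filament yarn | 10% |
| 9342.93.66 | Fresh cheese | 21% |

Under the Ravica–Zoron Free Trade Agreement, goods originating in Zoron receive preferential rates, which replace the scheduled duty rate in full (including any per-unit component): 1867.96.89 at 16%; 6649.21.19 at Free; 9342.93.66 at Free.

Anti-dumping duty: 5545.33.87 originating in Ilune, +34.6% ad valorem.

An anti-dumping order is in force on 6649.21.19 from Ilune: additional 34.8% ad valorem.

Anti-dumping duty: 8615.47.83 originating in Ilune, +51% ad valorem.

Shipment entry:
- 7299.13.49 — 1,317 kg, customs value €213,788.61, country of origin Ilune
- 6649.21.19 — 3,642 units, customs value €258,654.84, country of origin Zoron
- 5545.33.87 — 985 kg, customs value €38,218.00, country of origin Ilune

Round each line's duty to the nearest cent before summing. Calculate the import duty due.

Line 1 (7299.13.49, Ilune, 1,317 kg, €213,788.61):
Base rate for 7299.13.49 is €5.49/kg.
Duty = 1,317 × €5.49 = €7,230.33.
Line 2 (6649.21.19, Zoron, 3,642 units, €258,654.84):
Base rate for 6649.21.19 is €4.66/unit.
Origin Zoron qualifies under the Ravica–Zoron agreement and 6649.21.19 is covered: preferential rate Free applies instead.
The additional-duty order on 6649.21.19 targets Ilune, not Zoron; it does not apply.
Duty = €258,654.84 × 0% = €0.00.
Line 3 (5545.33.87, Ilune, 985 kg, €38,218.00):
Base rate for 5545.33.87 is 9.5% + €1.43/kg.
Additional duty on 5545.33.87 from Ilune: +34.6%. Applied ad valorem rate: 9.5% + 34.6% = 44.1%.
Duty = €38,218.00 × 44.1% + 985 × €1.43 = €18,262.69.
Total = €7,230.33 + €0.00 + €18,262.69 = €25,493.02.

€25,493.02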